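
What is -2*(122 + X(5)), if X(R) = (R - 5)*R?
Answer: -244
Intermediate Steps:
X(R) = R*(-5 + R) (X(R) = (-5 + R)*R = R*(-5 + R))
-2*(122 + X(5)) = -2*(122 + 5*(-5 + 5)) = -2*(122 + 5*0) = -2*(122 + 0) = -2*122 = -244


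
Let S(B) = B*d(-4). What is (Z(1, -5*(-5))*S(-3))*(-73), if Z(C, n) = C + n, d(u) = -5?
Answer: -28470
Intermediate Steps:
S(B) = -5*B (S(B) = B*(-5) = -5*B)
(Z(1, -5*(-5))*S(-3))*(-73) = ((1 - 5*(-5))*(-5*(-3)))*(-73) = ((1 + 25)*15)*(-73) = (26*15)*(-73) = 390*(-73) = -28470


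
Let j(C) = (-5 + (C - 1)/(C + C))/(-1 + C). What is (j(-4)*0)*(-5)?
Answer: 0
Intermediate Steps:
j(C) = (-5 + (-1 + C)/(2*C))/(-1 + C) (j(C) = (-5 + (-1 + C)/((2*C)))/(-1 + C) = (-5 + (-1 + C)*(1/(2*C)))/(-1 + C) = (-5 + (-1 + C)/(2*C))/(-1 + C))
(j(-4)*0)*(-5) = (((½)*(-1 - 9*(-4))/(-4*(-1 - 4)))*0)*(-5) = (((½)*(-¼)*(-1 + 36)/(-5))*0)*(-5) = (((½)*(-¼)*(-⅕)*35)*0)*(-5) = ((7/8)*0)*(-5) = 0*(-5) = 0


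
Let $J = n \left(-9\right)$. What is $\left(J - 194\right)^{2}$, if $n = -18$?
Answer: $1024$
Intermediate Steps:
$J = 162$ ($J = \left(-18\right) \left(-9\right) = 162$)
$\left(J - 194\right)^{2} = \left(162 - 194\right)^{2} = \left(-32\right)^{2} = 1024$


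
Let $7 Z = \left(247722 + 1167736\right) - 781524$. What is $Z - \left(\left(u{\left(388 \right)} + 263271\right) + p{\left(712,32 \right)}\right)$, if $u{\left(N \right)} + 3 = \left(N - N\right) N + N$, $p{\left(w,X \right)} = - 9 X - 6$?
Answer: $-172800$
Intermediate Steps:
$p{\left(w,X \right)} = -6 - 9 X$
$Z = 90562$ ($Z = \frac{\left(247722 + 1167736\right) - 781524}{7} = \frac{1415458 - 781524}{7} = \frac{1}{7} \cdot 633934 = 90562$)
$u{\left(N \right)} = -3 + N$ ($u{\left(N \right)} = -3 + \left(\left(N - N\right) N + N\right) = -3 + \left(0 N + N\right) = -3 + \left(0 + N\right) = -3 + N$)
$Z - \left(\left(u{\left(388 \right)} + 263271\right) + p{\left(712,32 \right)}\right) = 90562 - \left(\left(\left(-3 + 388\right) + 263271\right) - 294\right) = 90562 - \left(\left(385 + 263271\right) - 294\right) = 90562 - \left(263656 - 294\right) = 90562 - 263362 = -172800$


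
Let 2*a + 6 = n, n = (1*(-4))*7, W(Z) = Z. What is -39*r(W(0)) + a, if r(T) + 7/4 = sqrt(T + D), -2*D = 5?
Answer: 205/4 - 39*I*sqrt(10)/2 ≈ 51.25 - 61.664*I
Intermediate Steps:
D = -5/2 (D = -1/2*5 = -5/2 ≈ -2.5000)
r(T) = -7/4 + sqrt(-5/2 + T) (r(T) = -7/4 + sqrt(T - 5/2) = -7/4 + sqrt(-5/2 + T))
n = -28 (n = -4*7 = -28)
a = -17 (a = -3 + (1/2)*(-28) = -3 - 14 = -17)
-39*r(W(0)) + a = -39*(-7/4 + sqrt(-10 + 4*0)/2) - 17 = -39*(-7/4 + sqrt(-10 + 0)/2) - 17 = -39*(-7/4 + sqrt(-10)/2) - 17 = -39*(-7/4 + (I*sqrt(10))/2) - 17 = -39*(-7/4 + I*sqrt(10)/2) - 17 = (273/4 - 39*I*sqrt(10)/2) - 17 = 205/4 - 39*I*sqrt(10)/2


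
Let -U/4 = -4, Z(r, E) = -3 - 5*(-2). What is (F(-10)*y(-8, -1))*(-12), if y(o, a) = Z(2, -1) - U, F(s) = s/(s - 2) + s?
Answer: -990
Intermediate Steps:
Z(r, E) = 7 (Z(r, E) = -3 + 10 = 7)
F(s) = s + s/(-2 + s) (F(s) = s/(-2 + s) + s = s + s/(-2 + s))
U = 16 (U = -4*(-4) = 16)
y(o, a) = -9 (y(o, a) = 7 - 1*16 = 7 - 16 = -9)
(F(-10)*y(-8, -1))*(-12) = (-10*(-1 - 10)/(-2 - 10)*(-9))*(-12) = (-10*(-11)/(-12)*(-9))*(-12) = (-10*(-1/12)*(-11)*(-9))*(-12) = -55/6*(-9)*(-12) = (165/2)*(-12) = -990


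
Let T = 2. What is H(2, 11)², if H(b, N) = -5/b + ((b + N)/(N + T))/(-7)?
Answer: 1369/196 ≈ 6.9847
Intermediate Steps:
H(b, N) = -5/b - (N + b)/(7*(2 + N)) (H(b, N) = -5/b + ((b + N)/(N + 2))/(-7) = -5/b + ((N + b)/(2 + N))*(-⅐) = -5/b - (N + b)/(7*(2 + N)))
H(2, 11)² = ((⅐)*(-70 - 1*2² - 35*11 - 1*11*2)/(2*(2 + 11)))² = ((⅐)*(½)*(-70 - 1*4 - 385 - 22)/13)² = ((⅐)*(½)*(1/13)*(-70 - 4 - 385 - 22))² = ((⅐)*(½)*(1/13)*(-481))² = (-37/14)² = 1369/196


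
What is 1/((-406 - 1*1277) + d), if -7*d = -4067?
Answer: -1/1102 ≈ -0.00090744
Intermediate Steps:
d = 581 (d = -⅐*(-4067) = 581)
1/((-406 - 1*1277) + d) = 1/((-406 - 1*1277) + 581) = 1/((-406 - 1277) + 581) = 1/(-1683 + 581) = 1/(-1102) = -1/1102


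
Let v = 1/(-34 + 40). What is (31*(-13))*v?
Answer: -403/6 ≈ -67.167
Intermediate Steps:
v = ⅙ (v = 1/6 = ⅙ ≈ 0.16667)
(31*(-13))*v = (31*(-13))*(⅙) = -403*⅙ = -403/6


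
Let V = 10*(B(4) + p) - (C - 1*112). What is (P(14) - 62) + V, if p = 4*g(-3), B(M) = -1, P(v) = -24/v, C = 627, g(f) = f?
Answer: -4961/7 ≈ -708.71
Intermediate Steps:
p = -12 (p = 4*(-3) = -12)
V = -645 (V = 10*(-1 - 12) - (627 - 1*112) = 10*(-13) - (627 - 112) = -130 - 1*515 = -130 - 515 = -645)
(P(14) - 62) + V = (-24/14 - 62) - 645 = (-24*1/14 - 62) - 645 = (-12/7 - 62) - 645 = -446/7 - 645 = -4961/7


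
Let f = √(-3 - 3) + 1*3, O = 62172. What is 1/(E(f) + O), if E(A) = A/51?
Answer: 53903175/3351271366877 - 17*I*√6/3351271366877 ≈ 1.6084e-5 - 1.2426e-11*I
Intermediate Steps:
f = 3 + I*√6 (f = √(-6) + 3 = I*√6 + 3 = 3 + I*√6 ≈ 3.0 + 2.4495*I)
E(A) = A/51 (E(A) = A*(1/51) = A/51)
1/(E(f) + O) = 1/((3 + I*√6)/51 + 62172) = 1/((1/17 + I*√6/51) + 62172) = 1/(1056925/17 + I*√6/51)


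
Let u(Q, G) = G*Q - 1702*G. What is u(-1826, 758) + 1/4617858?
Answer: -12349186692191/4617858 ≈ -2.6742e+6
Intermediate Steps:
u(Q, G) = -1702*G + G*Q
u(-1826, 758) + 1/4617858 = 758*(-1702 - 1826) + 1/4617858 = 758*(-3528) + 1/4617858 = -2674224 + 1/4617858 = -12349186692191/4617858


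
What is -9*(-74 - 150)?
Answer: 2016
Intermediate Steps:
-9*(-74 - 150) = -9*(-224) = 2016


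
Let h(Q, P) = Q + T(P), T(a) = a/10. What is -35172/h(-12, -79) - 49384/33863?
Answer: 11900466944/6738737 ≈ 1766.0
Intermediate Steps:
T(a) = a/10 (T(a) = a*(⅒) = a/10)
h(Q, P) = Q + P/10
-35172/h(-12, -79) - 49384/33863 = -35172/(-12 + (⅒)*(-79)) - 49384/33863 = -35172/(-12 - 79/10) - 49384*1/33863 = -35172/(-199/10) - 49384/33863 = -35172*(-10/199) - 49384/33863 = 351720/199 - 49384/33863 = 11900466944/6738737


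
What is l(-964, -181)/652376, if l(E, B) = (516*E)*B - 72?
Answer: 11254209/81547 ≈ 138.01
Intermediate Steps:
l(E, B) = -72 + 516*B*E (l(E, B) = 516*B*E - 72 = -72 + 516*B*E)
l(-964, -181)/652376 = (-72 + 516*(-181)*(-964))/652376 = (-72 + 90033744)*(1/652376) = 90033672*(1/652376) = 11254209/81547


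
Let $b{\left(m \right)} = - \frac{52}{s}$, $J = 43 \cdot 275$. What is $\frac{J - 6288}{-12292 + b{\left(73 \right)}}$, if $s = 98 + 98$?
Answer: $- \frac{271313}{602321} \approx -0.45045$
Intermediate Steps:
$s = 196$
$J = 11825$
$b{\left(m \right)} = - \frac{13}{49}$ ($b{\left(m \right)} = - \frac{52}{196} = \left(-52\right) \frac{1}{196} = - \frac{13}{49}$)
$\frac{J - 6288}{-12292 + b{\left(73 \right)}} = \frac{11825 - 6288}{-12292 - \frac{13}{49}} = \frac{5537}{- \frac{602321}{49}} = 5537 \left(- \frac{49}{602321}\right) = - \frac{271313}{602321}$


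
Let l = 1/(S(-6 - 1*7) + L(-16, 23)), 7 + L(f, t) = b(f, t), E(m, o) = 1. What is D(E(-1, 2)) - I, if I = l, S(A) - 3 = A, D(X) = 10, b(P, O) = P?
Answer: 331/33 ≈ 10.030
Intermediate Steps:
S(A) = 3 + A
L(f, t) = -7 + f
l = -1/33 (l = 1/((3 + (-6 - 1*7)) + (-7 - 16)) = 1/((3 + (-6 - 7)) - 23) = 1/((3 - 13) - 23) = 1/(-10 - 23) = 1/(-33) = -1/33 ≈ -0.030303)
I = -1/33 ≈ -0.030303
D(E(-1, 2)) - I = 10 - 1*(-1/33) = 10 + 1/33 = 331/33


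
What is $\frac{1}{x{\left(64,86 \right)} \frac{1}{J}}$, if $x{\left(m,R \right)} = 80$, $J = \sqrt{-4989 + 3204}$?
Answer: $\frac{i \sqrt{1785}}{80} \approx 0.52812 i$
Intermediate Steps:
$J = i \sqrt{1785}$ ($J = \sqrt{-1785} = i \sqrt{1785} \approx 42.249 i$)
$\frac{1}{x{\left(64,86 \right)} \frac{1}{J}} = \frac{1}{80 \frac{1}{i \sqrt{1785}}} = \frac{1}{80 \left(- \frac{i \sqrt{1785}}{1785}\right)} = \frac{1}{\left(- \frac{16}{357}\right) i \sqrt{1785}} = \frac{i \sqrt{1785}}{80}$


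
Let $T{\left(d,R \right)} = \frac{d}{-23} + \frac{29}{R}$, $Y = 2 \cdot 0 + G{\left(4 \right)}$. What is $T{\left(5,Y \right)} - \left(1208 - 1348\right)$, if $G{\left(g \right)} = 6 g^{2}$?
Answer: $\frac{309307}{2208} \approx 140.08$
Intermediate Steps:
$Y = 96$ ($Y = 2 \cdot 0 + 6 \cdot 4^{2} = 0 + 6 \cdot 16 = 0 + 96 = 96$)
$T{\left(d,R \right)} = \frac{29}{R} - \frac{d}{23}$ ($T{\left(d,R \right)} = d \left(- \frac{1}{23}\right) + \frac{29}{R} = - \frac{d}{23} + \frac{29}{R} = \frac{29}{R} - \frac{d}{23}$)
$T{\left(5,Y \right)} - \left(1208 - 1348\right) = \left(\frac{29}{96} - \frac{5}{23}\right) - \left(1208 - 1348\right) = \left(29 \cdot \frac{1}{96} - \frac{5}{23}\right) - -140 = \left(\frac{29}{96} - \frac{5}{23}\right) + 140 = \frac{187}{2208} + 140 = \frac{309307}{2208}$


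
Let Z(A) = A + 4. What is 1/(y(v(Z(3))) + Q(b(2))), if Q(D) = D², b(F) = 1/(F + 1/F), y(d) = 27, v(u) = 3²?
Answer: 25/679 ≈ 0.036819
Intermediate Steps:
Z(A) = 4 + A
v(u) = 9
1/(y(v(Z(3))) + Q(b(2))) = 1/(27 + (2/(1 + 2²))²) = 1/(27 + (2/(1 + 4))²) = 1/(27 + (2/5)²) = 1/(27 + (2*(⅕))²) = 1/(27 + (⅖)²) = 1/(27 + 4/25) = 1/(679/25) = 25/679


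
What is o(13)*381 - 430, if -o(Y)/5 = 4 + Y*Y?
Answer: -329995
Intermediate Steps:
o(Y) = -20 - 5*Y² (o(Y) = -5*(4 + Y*Y) = -5*(4 + Y²) = -20 - 5*Y²)
o(13)*381 - 430 = (-20 - 5*13²)*381 - 430 = (-20 - 5*169)*381 - 430 = (-20 - 845)*381 - 430 = -865*381 - 430 = -329565 - 430 = -329995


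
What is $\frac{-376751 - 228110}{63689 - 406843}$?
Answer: $\frac{604861}{343154} \approx 1.7627$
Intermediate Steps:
$\frac{-376751 - 228110}{63689 - 406843} = - \frac{604861}{-343154} = \left(-604861\right) \left(- \frac{1}{343154}\right) = \frac{604861}{343154}$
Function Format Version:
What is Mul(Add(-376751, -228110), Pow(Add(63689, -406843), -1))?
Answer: Rational(604861, 343154) ≈ 1.7627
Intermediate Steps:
Mul(Add(-376751, -228110), Pow(Add(63689, -406843), -1)) = Mul(-604861, Pow(-343154, -1)) = Mul(-604861, Rational(-1, 343154)) = Rational(604861, 343154)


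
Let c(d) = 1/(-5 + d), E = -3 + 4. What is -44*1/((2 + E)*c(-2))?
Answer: 308/3 ≈ 102.67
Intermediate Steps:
E = 1
-44*1/((2 + E)*c(-2)) = -44*(-5 - 2)/(2 + 1) = -44/(3/(-7)) = -44/(3*(-⅐)) = -44/(-3/7) = -44*(-7/3) = 308/3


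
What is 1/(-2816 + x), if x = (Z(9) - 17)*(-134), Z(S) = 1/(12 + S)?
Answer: -21/11432 ≈ -0.0018369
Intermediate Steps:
x = 47704/21 (x = (1/(12 + 9) - 17)*(-134) = (1/21 - 17)*(-134) = -356/21*(-134) = 47704/21 ≈ 2271.6)
1/(-2816 + x) = 1/(-2816 + 47704/21) = 1/(-11432/21) = -21/11432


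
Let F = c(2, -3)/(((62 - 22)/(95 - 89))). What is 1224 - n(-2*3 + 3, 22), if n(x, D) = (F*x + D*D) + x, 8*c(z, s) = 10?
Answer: 11897/16 ≈ 743.56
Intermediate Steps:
c(z, s) = 5/4 (c(z, s) = (⅛)*10 = 5/4)
F = 3/16 (F = 5/(4*(((62 - 22)/(95 - 89)))) = 5/(4*((40/6))) = 5/(4*((40*(⅙)))) = 5/(4*(20/3)) = (5/4)*(3/20) = 3/16 ≈ 0.18750)
n(x, D) = D² + 19*x/16 (n(x, D) = (3*x/16 + D*D) + x = (3*x/16 + D²) + x = (D² + 3*x/16) + x = D² + 19*x/16)
1224 - n(-2*3 + 3, 22) = 1224 - (22² + 19*(-2*3 + 3)/16) = 1224 - (484 + 19*(-6 + 3)/16) = 1224 - (484 + (19/16)*(-3)) = 1224 - (484 - 57/16) = 1224 - 1*7687/16 = 1224 - 7687/16 = 11897/16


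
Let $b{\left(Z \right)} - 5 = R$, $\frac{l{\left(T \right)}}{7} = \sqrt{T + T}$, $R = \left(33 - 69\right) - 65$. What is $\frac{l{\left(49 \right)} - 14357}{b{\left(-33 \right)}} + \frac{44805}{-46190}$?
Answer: $\frac{65884855}{443424} - \frac{49 \sqrt{2}}{96} \approx 147.86$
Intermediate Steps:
$R = -101$ ($R = -36 - 65 = -101$)
$l{\left(T \right)} = 7 \sqrt{2} \sqrt{T}$ ($l{\left(T \right)} = 7 \sqrt{T + T} = 7 \sqrt{2 T} = 7 \sqrt{2} \sqrt{T}$)
$b{\left(Z \right)} = -96$ ($b{\left(Z \right)} = 5 - 101 = -96$)
$\frac{l{\left(49 \right)} - 14357}{b{\left(-33 \right)}} + \frac{44805}{-46190} = \frac{7 \sqrt{2} \sqrt{49} - 14357}{-96} + \frac{44805}{-46190} = \left(7 \sqrt{2} \cdot 7 - 14357\right) \left(- \frac{1}{96}\right) + 44805 \left(- \frac{1}{46190}\right) = \left(49 \sqrt{2} - 14357\right) \left(- \frac{1}{96}\right) - \frac{8961}{9238} = \left(-14357 + 49 \sqrt{2}\right) \left(- \frac{1}{96}\right) - \frac{8961}{9238} = \left(\frac{14357}{96} - \frac{49 \sqrt{2}}{96}\right) - \frac{8961}{9238} = \frac{65884855}{443424} - \frac{49 \sqrt{2}}{96}$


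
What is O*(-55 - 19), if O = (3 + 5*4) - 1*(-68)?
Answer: -6734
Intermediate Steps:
O = 91 (O = (3 + 20) + 68 = 23 + 68 = 91)
O*(-55 - 19) = 91*(-55 - 19) = 91*(-74) = -6734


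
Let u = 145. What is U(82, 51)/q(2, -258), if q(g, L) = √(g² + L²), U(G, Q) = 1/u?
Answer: √16642/4826180 ≈ 2.6730e-5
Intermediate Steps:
U(G, Q) = 1/145
q(g, L) = √(L² + g²)
U(82, 51)/q(2, -258) = 1/(145*(√((-258)² + 2²))) = 1/(145*(√(66564 + 4))) = 1/(145*(√66568)) = 1/(145*((2*√16642))) = (√16642/33284)/145 = √16642/4826180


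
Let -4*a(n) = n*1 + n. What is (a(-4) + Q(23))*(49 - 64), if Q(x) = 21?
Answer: -345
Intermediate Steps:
a(n) = -n/2 (a(n) = -(n*1 + n)/4 = -(n + n)/4 = -n/2)
(a(-4) + Q(23))*(49 - 64) = (-1/2*(-4) + 21)*(49 - 64) = (2 + 21)*(-15) = 23*(-15) = -345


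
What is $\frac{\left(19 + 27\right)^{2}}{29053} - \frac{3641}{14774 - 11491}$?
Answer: $- \frac{98835145}{95380999} \approx -1.0362$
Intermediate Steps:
$\frac{\left(19 + 27\right)^{2}}{29053} - \frac{3641}{14774 - 11491} = 46^{2} \cdot \frac{1}{29053} - \frac{3641}{14774 - 11491} = 2116 \cdot \frac{1}{29053} - \frac{3641}{3283} = \frac{2116}{29053} - \frac{3641}{3283} = - \frac{98835145}{95380999}$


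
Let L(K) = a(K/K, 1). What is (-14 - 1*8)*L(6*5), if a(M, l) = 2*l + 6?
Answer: -176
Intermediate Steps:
a(M, l) = 6 + 2*l
L(K) = 8 (L(K) = 6 + 2*1 = 6 + 2 = 8)
(-14 - 1*8)*L(6*5) = (-14 - 1*8)*8 = (-14 - 8)*8 = -22*8 = -176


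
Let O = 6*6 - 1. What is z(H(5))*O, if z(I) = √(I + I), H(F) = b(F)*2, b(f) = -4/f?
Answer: 28*I*√5 ≈ 62.61*I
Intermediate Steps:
H(F) = -8/F (H(F) = -4/F*2 = -8/F)
z(I) = √2*√I (z(I) = √(2*I) = √2*√I)
O = 35 (O = 36 - 1 = 35)
z(H(5))*O = (√2*√(-8/5))*35 = (√2*(2*I*√10/5))*35 = (4*I*√5/5)*35 = 28*I*√5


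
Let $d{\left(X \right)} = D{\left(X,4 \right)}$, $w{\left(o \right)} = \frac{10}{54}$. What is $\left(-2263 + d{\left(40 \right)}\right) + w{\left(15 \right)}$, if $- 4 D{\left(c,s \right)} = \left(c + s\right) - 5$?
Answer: $- \frac{245437}{108} \approx -2272.6$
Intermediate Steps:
$w{\left(o \right)} = \frac{5}{27}$ ($w{\left(o \right)} = 10 \cdot \frac{1}{54} = \frac{5}{27}$)
$D{\left(c,s \right)} = \frac{5}{4} - \frac{c}{4} - \frac{s}{4}$ ($D{\left(c,s \right)} = - \frac{\left(c + s\right) - 5}{4} = - \frac{-5 + c + s}{4} = \frac{5}{4} - \frac{c}{4} - \frac{s}{4}$)
$d{\left(X \right)} = \frac{1}{4} - \frac{X}{4}$ ($d{\left(X \right)} = \frac{5}{4} - \frac{X}{4} - 1 = \frac{1}{4} - \frac{X}{4}$)
$\left(-2263 + d{\left(40 \right)}\right) + w{\left(15 \right)} = \left(-2263 + \left(\frac{1}{4} - 10\right)\right) + \frac{5}{27} = \left(-2263 - \frac{39}{4}\right) + \frac{5}{27} = - \frac{9091}{4} + \frac{5}{27} = - \frac{245437}{108}$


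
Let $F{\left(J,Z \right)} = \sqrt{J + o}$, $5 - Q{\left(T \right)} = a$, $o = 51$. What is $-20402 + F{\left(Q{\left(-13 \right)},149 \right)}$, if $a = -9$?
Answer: $-20402 + \sqrt{65} \approx -20394.0$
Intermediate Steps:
$Q{\left(T \right)} = 14$ ($Q{\left(T \right)} = 5 - -9 = 5 + 9 = 14$)
$F{\left(J,Z \right)} = \sqrt{51 + J}$ ($F{\left(J,Z \right)} = \sqrt{J + 51} = \sqrt{51 + J}$)
$-20402 + F{\left(Q{\left(-13 \right)},149 \right)} = -20402 + \sqrt{51 + 14} = -20402 + \sqrt{65}$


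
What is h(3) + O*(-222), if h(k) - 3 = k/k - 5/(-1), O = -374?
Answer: 83037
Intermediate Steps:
h(k) = 9 (h(k) = 3 + (k/k - 5/(-1)) = 3 + (1 - 5*(-1)) = 3 + (1 + 5) = 3 + 6 = 9)
h(3) + O*(-222) = 9 - 374*(-222) = 9 + 83028 = 83037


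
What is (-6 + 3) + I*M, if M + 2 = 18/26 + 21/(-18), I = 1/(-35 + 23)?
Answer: -2615/936 ≈ -2.7938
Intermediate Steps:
I = -1/12 (I = 1/(-12) = -1/12 ≈ -0.083333)
M = -193/78 (M = -2 + (18/26 + 21/(-18)) = -2 + (18*(1/26) + 21*(-1/18)) = -2 + (9/13 - 7/6) = -2 - 37/78 = -193/78 ≈ -2.4744)
(-6 + 3) + I*M = (-6 + 3) - 1/12*(-193/78) = -3 + 193/936 = -2615/936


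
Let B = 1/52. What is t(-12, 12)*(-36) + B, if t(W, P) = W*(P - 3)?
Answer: 202177/52 ≈ 3888.0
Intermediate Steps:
t(W, P) = W*(-3 + P)
B = 1/52 ≈ 0.019231
t(-12, 12)*(-36) + B = -12*(-3 + 12)*(-36) + 1/52 = -12*9*(-36) + 1/52 = -108*(-36) + 1/52 = 3888 + 1/52 = 202177/52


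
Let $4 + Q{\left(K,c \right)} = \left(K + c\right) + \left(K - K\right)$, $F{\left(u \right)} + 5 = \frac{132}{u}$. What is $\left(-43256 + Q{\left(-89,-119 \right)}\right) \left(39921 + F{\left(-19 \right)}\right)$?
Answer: $- \frac{32960567296}{19} \approx -1.7348 \cdot 10^{9}$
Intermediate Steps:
$F{\left(u \right)} = -5 + \frac{132}{u}$
$Q{\left(K,c \right)} = -4 + K + c$ ($Q{\left(K,c \right)} = -4 + \left(\left(K + c\right) + \left(K - K\right)\right) = -4 + \left(\left(K + c\right) + 0\right) = -4 + \left(K + c\right) = -4 + K + c$)
$\left(-43256 + Q{\left(-89,-119 \right)}\right) \left(39921 + F{\left(-19 \right)}\right) = \left(-43256 - 212\right) \left(39921 + \left(-5 + \frac{132}{-19}\right)\right) = \left(-43256 - 212\right) \left(39921 + \left(-5 + 132 \left(- \frac{1}{19}\right)\right)\right) = - 43468 \left(39921 - \frac{227}{19}\right) = \left(-43468\right) \frac{758272}{19} = - \frac{32960567296}{19}$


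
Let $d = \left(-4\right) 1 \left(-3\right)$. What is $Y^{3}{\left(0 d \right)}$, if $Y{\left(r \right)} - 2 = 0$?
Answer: $8$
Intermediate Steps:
$d = 12$ ($d = \left(-4\right) \left(-3\right) = 12$)
$Y{\left(r \right)} = 2$ ($Y{\left(r \right)} = 2 + 0 = 2$)
$Y^{3}{\left(0 d \right)} = 2^{3} = 8$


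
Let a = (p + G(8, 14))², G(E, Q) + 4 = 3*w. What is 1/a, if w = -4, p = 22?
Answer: 1/36 ≈ 0.027778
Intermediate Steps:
G(E, Q) = -16 (G(E, Q) = -4 + 3*(-4) = -4 - 12 = -16)
a = 36 (a = (22 - 16)² = 6² = 36)
1/a = 1/36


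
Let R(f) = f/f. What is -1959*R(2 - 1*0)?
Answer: -1959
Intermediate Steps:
R(f) = 1
-1959*R(2 - 1*0) = -1959*1 = -1959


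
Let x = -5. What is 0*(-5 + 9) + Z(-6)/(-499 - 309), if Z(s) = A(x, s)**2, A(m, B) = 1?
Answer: -1/808 ≈ -0.0012376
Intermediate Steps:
Z(s) = 1 (Z(s) = 1**2 = 1)
0*(-5 + 9) + Z(-6)/(-499 - 309) = 0*(-5 + 9) + 1/(-499 - 309) = 0*4 + 1/(-808) = 0 - 1/808*1 = 0 - 1/808 = -1/808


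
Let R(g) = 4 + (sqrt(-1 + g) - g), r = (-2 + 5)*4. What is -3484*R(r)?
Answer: 27872 - 3484*sqrt(11) ≈ 16317.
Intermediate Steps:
r = 12 (r = 3*4 = 12)
R(g) = 4 + sqrt(-1 + g) - g
-3484*R(r) = -3484*(4 + sqrt(-1 + 12) - 1*12) = -3484*(4 + sqrt(11) - 12) = -3484*(-8 + sqrt(11)) = 27872 - 3484*sqrt(11)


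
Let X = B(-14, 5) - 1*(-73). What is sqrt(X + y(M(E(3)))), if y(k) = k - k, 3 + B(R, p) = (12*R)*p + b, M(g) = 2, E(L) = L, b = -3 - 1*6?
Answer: I*sqrt(779) ≈ 27.911*I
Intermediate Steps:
b = -9 (b = -3 - 6 = -9)
B(R, p) = -12 + 12*R*p (B(R, p) = -3 + ((12*R)*p - 9) = -3 + (12*R*p - 9) = -3 + (-9 + 12*R*p) = -12 + 12*R*p)
y(k) = 0
X = -779 (X = (-12 + 12*(-14)*5) - 1*(-73) = (-12 - 840) + 73 = -852 + 73 = -779)
sqrt(X + y(M(E(3)))) = sqrt(-779 + 0) = sqrt(-779) = I*sqrt(779)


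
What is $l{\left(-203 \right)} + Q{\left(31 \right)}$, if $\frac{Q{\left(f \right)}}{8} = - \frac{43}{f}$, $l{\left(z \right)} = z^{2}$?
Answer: $\frac{1277135}{31} \approx 41198.0$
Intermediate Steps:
$Q{\left(f \right)} = - \frac{344}{f}$ ($Q{\left(f \right)} = 8 \left(- \frac{43}{f}\right) = - \frac{344}{f}$)
$l{\left(-203 \right)} + Q{\left(31 \right)} = \left(-203\right)^{2} - \frac{344}{31} = 41209 - \frac{344}{31} = \frac{1277135}{31}$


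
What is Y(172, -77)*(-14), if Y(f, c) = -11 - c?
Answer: -924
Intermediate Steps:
Y(172, -77)*(-14) = (-11 - 1*(-77))*(-14) = (-11 + 77)*(-14) = 66*(-14) = -924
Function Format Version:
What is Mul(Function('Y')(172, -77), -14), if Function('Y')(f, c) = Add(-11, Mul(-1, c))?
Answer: -924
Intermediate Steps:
Mul(Function('Y')(172, -77), -14) = Mul(Add(-11, Mul(-1, -77)), -14) = Mul(Add(-11, 77), -14) = Mul(66, -14) = -924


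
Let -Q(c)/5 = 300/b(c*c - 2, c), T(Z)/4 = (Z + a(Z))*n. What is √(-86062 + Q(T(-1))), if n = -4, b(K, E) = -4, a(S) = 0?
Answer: I*√85687 ≈ 292.72*I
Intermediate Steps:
T(Z) = -16*Z (T(Z) = 4*((Z + 0)*(-4)) = 4*(Z*(-4)) = 4*(-4*Z) = -16*Z)
Q(c) = 375 (Q(c) = -1500/(-4) = -1500*(-1)/4 = -5*(-75) = 375)
√(-86062 + Q(T(-1))) = √(-86062 + 375) = √(-85687) = I*√85687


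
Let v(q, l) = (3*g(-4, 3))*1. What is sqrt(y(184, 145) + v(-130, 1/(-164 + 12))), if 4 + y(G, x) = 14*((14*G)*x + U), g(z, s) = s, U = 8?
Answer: sqrt(5229397) ≈ 2286.8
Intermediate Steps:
y(G, x) = 108 + 196*G*x (y(G, x) = -4 + 14*((14*G)*x + 8) = -4 + 14*(14*G*x + 8) = -4 + 14*(8 + 14*G*x) = -4 + (112 + 196*G*x) = 108 + 196*G*x)
v(q, l) = 9 (v(q, l) = (3*3)*1 = 9*1 = 9)
sqrt(y(184, 145) + v(-130, 1/(-164 + 12))) = sqrt((108 + 196*184*145) + 9) = sqrt((108 + 5229280) + 9) = sqrt(5229388 + 9) = sqrt(5229397)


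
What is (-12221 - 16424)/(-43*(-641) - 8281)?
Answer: -28645/19282 ≈ -1.4856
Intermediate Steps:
(-12221 - 16424)/(-43*(-641) - 8281) = -28645/(27563 - 8281) = -28645/19282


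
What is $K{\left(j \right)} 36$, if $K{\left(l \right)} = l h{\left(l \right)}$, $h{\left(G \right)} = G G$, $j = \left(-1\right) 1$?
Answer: $-36$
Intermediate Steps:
$j = -1$
$h{\left(G \right)} = G^{2}$
$K{\left(l \right)} = l^{3}$ ($K{\left(l \right)} = l l^{2} = l^{3}$)
$K{\left(j \right)} 36 = \left(-1\right)^{3} \cdot 36 = \left(-1\right) 36 = -36$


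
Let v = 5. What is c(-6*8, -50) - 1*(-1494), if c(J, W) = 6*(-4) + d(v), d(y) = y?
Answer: 1475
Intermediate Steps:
c(J, W) = -19 (c(J, W) = 6*(-4) + 5 = -24 + 5 = -19)
c(-6*8, -50) - 1*(-1494) = -19 - 1*(-1494) = -19 + 1494 = 1475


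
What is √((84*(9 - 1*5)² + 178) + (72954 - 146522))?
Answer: I*√72046 ≈ 268.41*I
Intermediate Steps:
√((84*(9 - 1*5)² + 178) + (72954 - 146522)) = √((84*(9 - 5)² + 178) - 73568) = √((84*4² + 178) - 73568) = √((84*16 + 178) - 73568) = √((1344 + 178) - 73568) = √(1522 - 73568) = √(-72046) = I*√72046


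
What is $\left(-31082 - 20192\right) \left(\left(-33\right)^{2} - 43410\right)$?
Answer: $2169966954$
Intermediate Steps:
$\left(-31082 - 20192\right) \left(\left(-33\right)^{2} - 43410\right) = - 51274 \left(1089 - 43410\right) = \left(-51274\right) \left(-42321\right) = 2169966954$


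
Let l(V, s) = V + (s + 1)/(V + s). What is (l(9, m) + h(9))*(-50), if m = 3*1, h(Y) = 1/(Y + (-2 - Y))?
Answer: -1325/3 ≈ -441.67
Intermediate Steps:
h(Y) = -½ (h(Y) = 1/(-2) = -½)
m = 3
l(V, s) = V + (1 + s)/(V + s)
(l(9, m) + h(9))*(-50) = ((1 + 3 + 9² + 9*3)/(9 + 3) - ½)*(-50) = ((1 + 3 + 81 + 27)/12 - ½)*(-50) = ((1/12)*112 - ½)*(-50) = (28/3 - ½)*(-50) = (53/6)*(-50) = -1325/3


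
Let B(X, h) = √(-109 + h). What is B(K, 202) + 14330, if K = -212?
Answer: 14330 + √93 ≈ 14340.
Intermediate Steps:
B(K, 202) + 14330 = √(-109 + 202) + 14330 = √93 + 14330 = 14330 + √93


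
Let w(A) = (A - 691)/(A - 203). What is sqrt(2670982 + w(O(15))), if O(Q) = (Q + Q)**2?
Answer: sqrt(1297587240111)/697 ≈ 1634.3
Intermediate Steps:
O(Q) = 4*Q**2 (O(Q) = (2*Q)**2 = 4*Q**2)
w(A) = (-691 + A)/(-203 + A)
sqrt(2670982 + w(O(15))) = sqrt(2670982 + (-691 + 4*15**2)/(-203 + 4*15**2)) = sqrt(2670982 + (-691 + 4*225)/(-203 + 4*225)) = sqrt(2670982 + (-691 + 900)/(-203 + 900)) = sqrt(2670982 + 209/697) = sqrt(1861674663/697) = sqrt(1297587240111)/697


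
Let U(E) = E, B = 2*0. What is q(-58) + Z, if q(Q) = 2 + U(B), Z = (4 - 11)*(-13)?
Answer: 93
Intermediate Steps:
Z = 91 (Z = -7*(-13) = 91)
B = 0
q(Q) = 2 (q(Q) = 2 + 0 = 2)
q(-58) + Z = 2 + 91 = 93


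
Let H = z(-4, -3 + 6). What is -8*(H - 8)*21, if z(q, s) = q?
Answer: 2016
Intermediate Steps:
H = -4
-8*(H - 8)*21 = -8*(-4 - 8)*21 = -8*(-12)*21 = 96*21 = 2016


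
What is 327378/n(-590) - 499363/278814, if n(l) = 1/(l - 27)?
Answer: -56318260999327/278814 ≈ -2.0199e+8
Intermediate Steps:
n(l) = 1/(-27 + l)
327378/n(-590) - 499363/278814 = 327378/(1/(-27 - 590)) - 499363/278814 = 327378/(1/(-617)) - 499363*1/278814 = 327378/(-1/617) - 499363/278814 = 327378*(-617) - 499363/278814 = -201992226 - 499363/278814 = -56318260999327/278814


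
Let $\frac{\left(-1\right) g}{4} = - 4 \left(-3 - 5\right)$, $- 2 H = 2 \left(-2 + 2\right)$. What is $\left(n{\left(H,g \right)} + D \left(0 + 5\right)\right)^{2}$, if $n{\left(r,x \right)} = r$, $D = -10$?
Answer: $2500$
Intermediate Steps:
$H = 0$ ($H = - \frac{2 \left(-2 + 2\right)}{2} = - \frac{2 \cdot 0}{2} = \left(- \frac{1}{2}\right) 0 = 0$)
$g = -128$ ($g = - 4 \left(- 4 \left(-3 - 5\right)\right) = - 4 \left(\left(-4\right) \left(-8\right)\right) = \left(-4\right) 32 = -128$)
$\left(n{\left(H,g \right)} + D \left(0 + 5\right)\right)^{2} = \left(0 - 10 \left(0 + 5\right)\right)^{2} = \left(0 - 50\right)^{2} = \left(-50\right)^{2} = 2500$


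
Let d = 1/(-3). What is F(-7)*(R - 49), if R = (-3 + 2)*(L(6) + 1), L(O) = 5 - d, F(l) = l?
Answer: 1162/3 ≈ 387.33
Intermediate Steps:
d = -⅓ (d = 1*(-⅓) = -⅓ ≈ -0.33333)
L(O) = 16/3 (L(O) = 5 - 1*(-⅓) = 5 + ⅓ = 16/3)
R = -19/3 (R = (-3 + 2)*(16/3 + 1) = -1*19/3 = -19/3 ≈ -6.3333)
F(-7)*(R - 49) = -7*(-19/3 - 49) = -7*(-166/3) = 1162/3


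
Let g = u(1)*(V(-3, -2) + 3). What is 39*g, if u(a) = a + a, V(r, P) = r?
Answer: 0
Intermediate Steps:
u(a) = 2*a
g = 0 (g = (2*1)*(-3 + 3) = 2*0 = 0)
39*g = 39*0 = 0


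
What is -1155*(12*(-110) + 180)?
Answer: 1316700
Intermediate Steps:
-1155*(12*(-110) + 180) = -1155*(-1320 + 180) = -1155*(-1140) = 1316700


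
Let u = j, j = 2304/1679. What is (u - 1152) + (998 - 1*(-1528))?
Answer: 2309250/1679 ≈ 1375.4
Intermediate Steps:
j = 2304/1679 (j = 2304*(1/1679) = 2304/1679 ≈ 1.3722)
u = 2304/1679 ≈ 1.3722
(u - 1152) + (998 - 1*(-1528)) = (2304/1679 - 1152) + (998 - 1*(-1528)) = -1931904/1679 + (998 + 1528) = -1931904/1679 + 2526 = 2309250/1679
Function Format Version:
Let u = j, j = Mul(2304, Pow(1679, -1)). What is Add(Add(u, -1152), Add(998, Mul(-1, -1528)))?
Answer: Rational(2309250, 1679) ≈ 1375.4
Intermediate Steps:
j = Rational(2304, 1679) (j = Mul(2304, Rational(1, 1679)) = Rational(2304, 1679) ≈ 1.3722)
u = Rational(2304, 1679) ≈ 1.3722
Add(Add(u, -1152), Add(998, Mul(-1, -1528))) = Add(Add(Rational(2304, 1679), -1152), Add(998, Mul(-1, -1528))) = Add(Rational(-1931904, 1679), Add(998, 1528)) = Add(Rational(-1931904, 1679), 2526) = Rational(2309250, 1679)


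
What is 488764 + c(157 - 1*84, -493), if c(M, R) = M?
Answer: 488837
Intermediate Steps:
488764 + c(157 - 1*84, -493) = 488764 + (157 - 1*84) = 488764 + (157 - 84) = 488764 + 73 = 488837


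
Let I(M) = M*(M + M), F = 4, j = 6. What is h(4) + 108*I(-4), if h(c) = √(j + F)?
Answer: 3456 + √10 ≈ 3459.2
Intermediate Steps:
h(c) = √10 (h(c) = √(6 + 4) = √10)
I(M) = 2*M² (I(M) = M*(2*M) = 2*M²)
h(4) + 108*I(-4) = √10 + 108*(2*(-4)²) = √10 + 108*(2*16) = √10 + 108*32 = √10 + 3456 = 3456 + √10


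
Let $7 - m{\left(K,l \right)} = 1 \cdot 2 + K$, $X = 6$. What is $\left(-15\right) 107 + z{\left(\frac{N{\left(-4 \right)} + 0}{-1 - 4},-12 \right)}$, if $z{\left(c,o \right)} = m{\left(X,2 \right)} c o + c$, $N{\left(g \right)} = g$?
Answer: $- \frac{7973}{5} \approx -1594.6$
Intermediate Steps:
$m{\left(K,l \right)} = 5 - K$ ($m{\left(K,l \right)} = 7 - \left(1 \cdot 2 + K\right) = 7 - \left(2 + K\right) = 5 - K$)
$z{\left(c,o \right)} = c - c o$ ($z{\left(c,o \right)} = \left(5 - 6\right) c o + c = - c o + c = c - c o$)
$\left(-15\right) 107 + z{\left(\frac{N{\left(-4 \right)} + 0}{-1 - 4},-12 \right)} = \left(-15\right) 107 + \frac{-4 + 0}{-1 - 4} \left(1 - -12\right) = -1605 + - \frac{4}{-5} \left(1 + 12\right) = -1605 + \left(-4\right) \left(- \frac{1}{5}\right) 13 = -1605 + \frac{4}{5} \cdot 13 = -1605 + \frac{52}{5} = - \frac{7973}{5}$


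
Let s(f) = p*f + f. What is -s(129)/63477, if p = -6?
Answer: 215/21159 ≈ 0.010161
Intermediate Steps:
s(f) = -5*f (s(f) = -6*f + f = -5*f)
-s(129)/63477 = -(-5*129)/63477 = -(-645)/63477 = -1*(-215/21159) = 215/21159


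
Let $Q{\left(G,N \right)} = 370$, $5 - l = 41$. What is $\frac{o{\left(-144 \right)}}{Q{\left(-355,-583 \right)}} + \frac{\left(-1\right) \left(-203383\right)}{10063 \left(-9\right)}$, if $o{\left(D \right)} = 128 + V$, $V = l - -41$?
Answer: $- \frac{63206299}{33509790} \approx -1.8862$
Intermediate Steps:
$l = -36$ ($l = 5 - 41 = -36$)
$V = 5$ ($V = -36 - -41 = -36 + 41 = 5$)
$o{\left(D \right)} = 133$ ($o{\left(D \right)} = 128 + 5 = 133$)
$\frac{o{\left(-144 \right)}}{Q{\left(-355,-583 \right)}} + \frac{\left(-1\right) \left(-203383\right)}{10063 \left(-9\right)} = \frac{133}{370} + \frac{\left(-1\right) \left(-203383\right)}{10063 \left(-9\right)} = 133 \cdot \frac{1}{370} + \frac{203383}{-90567} = \frac{133}{370} + 203383 \left(- \frac{1}{90567}\right) = \frac{133}{370} - \frac{203383}{90567} = - \frac{63206299}{33509790}$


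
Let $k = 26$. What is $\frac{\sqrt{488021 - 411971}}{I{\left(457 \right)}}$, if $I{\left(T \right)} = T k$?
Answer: $\frac{15 \sqrt{2}}{914} \approx 0.023209$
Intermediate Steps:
$I{\left(T \right)} = 26 T$ ($I{\left(T \right)} = T 26 = 26 T$)
$\frac{\sqrt{488021 - 411971}}{I{\left(457 \right)}} = \frac{\sqrt{488021 - 411971}}{26 \cdot 457} = \frac{\sqrt{76050}}{11882} = 195 \sqrt{2} \cdot \frac{1}{11882} = \frac{15 \sqrt{2}}{914}$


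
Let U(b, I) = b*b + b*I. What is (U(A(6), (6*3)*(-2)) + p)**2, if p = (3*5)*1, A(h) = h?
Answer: 27225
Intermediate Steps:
U(b, I) = b**2 + I*b
p = 15 (p = 15*1 = 15)
(U(A(6), (6*3)*(-2)) + p)**2 = (6*((6*3)*(-2) + 6) + 15)**2 = (6*(18*(-2) + 6) + 15)**2 = (6*(-36 + 6) + 15)**2 = (6*(-30) + 15)**2 = (-180 + 15)**2 = (-165)**2 = 27225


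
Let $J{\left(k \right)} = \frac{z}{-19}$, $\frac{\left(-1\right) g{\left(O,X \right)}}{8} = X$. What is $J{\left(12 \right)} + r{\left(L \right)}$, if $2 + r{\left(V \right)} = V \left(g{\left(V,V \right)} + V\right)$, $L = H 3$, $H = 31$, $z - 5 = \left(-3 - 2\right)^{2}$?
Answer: $- \frac{1150385}{19} \approx -60547.0$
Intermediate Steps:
$g{\left(O,X \right)} = - 8 X$
$z = 30$ ($z = 5 + \left(-3 - 2\right)^{2} = 5 + \left(-5\right)^{2} = 5 + 25 = 30$)
$J{\left(k \right)} = - \frac{30}{19}$ ($J{\left(k \right)} = \frac{30}{-19} = 30 \left(- \frac{1}{19}\right) = - \frac{30}{19}$)
$L = 93$ ($L = 31 \cdot 3 = 93$)
$r{\left(V \right)} = -2 - 7 V^{2}$ ($r{\left(V \right)} = -2 + V \left(- 8 V + V\right) = -2 + V \left(- 7 V\right) = -2 - 7 V^{2}$)
$J{\left(12 \right)} + r{\left(L \right)} = - \frac{30}{19} - \left(2 + 7 \cdot 93^{2}\right) = - \frac{30}{19} - 60545 = - \frac{1150385}{19}$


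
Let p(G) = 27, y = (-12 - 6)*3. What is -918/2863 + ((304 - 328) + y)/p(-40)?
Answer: -82700/25767 ≈ -3.2095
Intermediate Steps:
y = -54 (y = -18*3 = -54)
-918/2863 + ((304 - 328) + y)/p(-40) = -918/2863 + ((304 - 328) - 54)/27 = -918*1/2863 + (-24 - 54)*(1/27) = -918/2863 - 78*1/27 = -918/2863 - 26/9 = -82700/25767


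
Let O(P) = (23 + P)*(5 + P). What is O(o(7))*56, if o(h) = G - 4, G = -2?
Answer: -952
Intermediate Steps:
o(h) = -6 (o(h) = -2 - 4 = -6)
O(P) = (5 + P)*(23 + P)
O(o(7))*56 = (115 + (-6)² + 28*(-6))*56 = (115 + 36 - 168)*56 = -17*56 = -952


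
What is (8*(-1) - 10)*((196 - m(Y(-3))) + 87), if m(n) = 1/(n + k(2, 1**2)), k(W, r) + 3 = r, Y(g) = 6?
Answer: -10179/2 ≈ -5089.5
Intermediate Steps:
k(W, r) = -3 + r
m(n) = 1/(-2 + n) (m(n) = 1/(n + (-3 + 1**2)) = 1/(n + (-3 + 1)) = 1/(n - 2) = 1/(-2 + n))
(8*(-1) - 10)*((196 - m(Y(-3))) + 87) = (8*(-1) - 10)*((196 - 1/(-2 + 6)) + 87) = (-8 - 10)*((196 - 1/4) + 87) = -18*((196 - 1*1/4) + 87) = -18*((196 - 1/4) + 87) = -18*(783/4 + 87) = -18*1131/4 = -10179/2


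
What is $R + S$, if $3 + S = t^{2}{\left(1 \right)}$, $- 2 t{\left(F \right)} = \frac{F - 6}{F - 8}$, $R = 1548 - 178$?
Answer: $\frac{267957}{196} \approx 1367.1$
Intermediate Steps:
$R = 1370$ ($R = 1548 - 178 = 1370$)
$t{\left(F \right)} = - \frac{-6 + F}{2 \left(-8 + F\right)}$ ($t{\left(F \right)} = - \frac{\left(F - 6\right) \frac{1}{F - 8}}{2} = - \frac{\left(-6 + F\right) \frac{1}{-8 + F}}{2} = - \frac{\frac{1}{-8 + F} \left(-6 + F\right)}{2} = - \frac{-6 + F}{2 \left(-8 + F\right)}$)
$S = - \frac{563}{196}$ ($S = -3 + \left(\frac{6 - 1}{2 \left(-8 + 1\right)}\right)^{2} = -3 + \left(\frac{6 - 1}{2 \left(-7\right)}\right)^{2} = -3 + \left(\frac{1}{2} \left(- \frac{1}{7}\right) 5\right)^{2} = -3 + \left(- \frac{5}{14}\right)^{2} = -3 + \frac{25}{196} = - \frac{563}{196} \approx -2.8724$)
$R + S = 1370 - \frac{563}{196} = \frac{267957}{196}$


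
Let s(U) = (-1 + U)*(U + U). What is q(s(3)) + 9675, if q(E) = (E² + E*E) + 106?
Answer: 10069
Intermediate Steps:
s(U) = 2*U*(-1 + U) (s(U) = (-1 + U)*(2*U) = 2*U*(-1 + U))
q(E) = 106 + 2*E² (q(E) = (E² + E²) + 106 = 2*E² + 106 = 106 + 2*E²)
q(s(3)) + 9675 = (106 + 2*(2*3*(-1 + 3))²) + 9675 = (106 + 2*(2*3*2)²) + 9675 = (106 + 2*12²) + 9675 = (106 + 2*144) + 9675 = (106 + 288) + 9675 = 394 + 9675 = 10069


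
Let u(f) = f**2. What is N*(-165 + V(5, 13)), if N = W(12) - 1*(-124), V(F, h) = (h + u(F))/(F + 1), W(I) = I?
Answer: -64736/3 ≈ -21579.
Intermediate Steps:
V(F, h) = (h + F**2)/(1 + F) (V(F, h) = (h + F**2)/(F + 1) = (h + F**2)/(1 + F))
N = 136 (N = 12 - 1*(-124) = 12 + 124 = 136)
N*(-165 + V(5, 13)) = 136*(-165 + (13 + 5**2)/(1 + 5)) = 136*(-165 + (13 + 25)/6) = 136*(-165 + (1/6)*38) = 136*(-165 + 19/3) = 136*(-476/3) = -64736/3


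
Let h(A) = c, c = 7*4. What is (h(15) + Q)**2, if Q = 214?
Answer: 58564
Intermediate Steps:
c = 28
h(A) = 28
(h(15) + Q)**2 = (28 + 214)**2 = 242**2 = 58564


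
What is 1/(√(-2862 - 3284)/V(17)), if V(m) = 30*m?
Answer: -255*I*√6146/3073 ≈ -6.5054*I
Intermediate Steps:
1/(√(-2862 - 3284)/V(17)) = 1/(√(-2862 - 3284)/((30*17))) = 1/(√(-6146)/510) = 1/((I*√6146)*(1/510)) = 1/(I*√6146/510) = -255*I*√6146/3073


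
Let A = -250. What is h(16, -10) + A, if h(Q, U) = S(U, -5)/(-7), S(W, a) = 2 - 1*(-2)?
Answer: -1754/7 ≈ -250.57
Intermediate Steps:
S(W, a) = 4 (S(W, a) = 2 + 2 = 4)
h(Q, U) = -4/7 (h(Q, U) = 4/(-7) = 4*(-1/7) = -4/7)
h(16, -10) + A = -4/7 - 250 = -1754/7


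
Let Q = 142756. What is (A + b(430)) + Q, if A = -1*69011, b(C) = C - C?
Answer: 73745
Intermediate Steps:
b(C) = 0
A = -69011
(A + b(430)) + Q = (-69011 + 0) + 142756 = -69011 + 142756 = 73745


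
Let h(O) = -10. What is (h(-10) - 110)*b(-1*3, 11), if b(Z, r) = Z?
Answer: 360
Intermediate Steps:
(h(-10) - 110)*b(-1*3, 11) = (-10 - 110)*(-1*3) = -120*(-3) = 360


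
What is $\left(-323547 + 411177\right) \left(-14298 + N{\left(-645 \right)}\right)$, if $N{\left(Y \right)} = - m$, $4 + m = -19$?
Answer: $-1250918250$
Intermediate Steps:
$m = -23$ ($m = -4 - 19 = -23$)
$N{\left(Y \right)} = 23$ ($N{\left(Y \right)} = \left(-1\right) \left(-23\right) = 23$)
$\left(-323547 + 411177\right) \left(-14298 + N{\left(-645 \right)}\right) = \left(-323547 + 411177\right) \left(-14298 + 23\right) = 87630 \left(-14275\right) = -1250918250$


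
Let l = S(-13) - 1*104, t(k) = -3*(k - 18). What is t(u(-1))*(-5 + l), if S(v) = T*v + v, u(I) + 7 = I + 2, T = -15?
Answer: 5256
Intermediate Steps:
u(I) = -5 + I (u(I) = -7 + (I + 2) = -7 + (2 + I) = -5 + I)
S(v) = -14*v (S(v) = -15*v + v = -14*v)
t(k) = 54 - 3*k (t(k) = -3*(-18 + k) = 54 - 3*k)
l = 78 (l = -14*(-13) - 1*104 = 182 - 104 = 78)
t(u(-1))*(-5 + l) = (54 - 3*(-5 - 1))*(-5 + 78) = (54 - 3*(-6))*73 = (54 + 18)*73 = 72*73 = 5256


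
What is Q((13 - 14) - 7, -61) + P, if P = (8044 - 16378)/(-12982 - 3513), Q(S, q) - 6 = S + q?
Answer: -1030851/16495 ≈ -62.495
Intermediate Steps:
Q(S, q) = 6 + S + q (Q(S, q) = 6 + (S + q) = 6 + S + q)
P = 8334/16495 (P = -8334/(-16495) = -8334*(-1/16495) = 8334/16495 ≈ 0.50524)
Q((13 - 14) - 7, -61) + P = (6 + ((13 - 14) - 7) - 61) + 8334/16495 = (6 + (-1 - 7) - 61) + 8334/16495 = (6 - 8 - 61) + 8334/16495 = -63 + 8334/16495 = -1030851/16495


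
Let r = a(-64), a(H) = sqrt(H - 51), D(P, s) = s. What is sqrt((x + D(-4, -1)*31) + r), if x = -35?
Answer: sqrt(-66 + I*sqrt(115)) ≈ 0.65785 + 8.1506*I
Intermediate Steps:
a(H) = sqrt(-51 + H)
r = I*sqrt(115) (r = sqrt(-51 - 64) = sqrt(-115) = I*sqrt(115) ≈ 10.724*I)
sqrt((x + D(-4, -1)*31) + r) = sqrt((-35 - 1*31) + I*sqrt(115)) = sqrt((-35 - 31) + I*sqrt(115)) = sqrt(-66 + I*sqrt(115))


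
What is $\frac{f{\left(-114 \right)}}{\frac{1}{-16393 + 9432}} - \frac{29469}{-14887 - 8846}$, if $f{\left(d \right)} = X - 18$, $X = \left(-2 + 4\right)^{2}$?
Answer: $\frac{770968417}{7911} \approx 97455.0$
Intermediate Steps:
$X = 4$ ($X = 2^{2} = 4$)
$f{\left(d \right)} = -14$ ($f{\left(d \right)} = 4 - 18 = -14$)
$\frac{f{\left(-114 \right)}}{\frac{1}{-16393 + 9432}} - \frac{29469}{-14887 - 8846} = - \frac{14}{\frac{1}{-16393 + 9432}} - \frac{29469}{-14887 - 8846} = - \frac{14}{\frac{1}{-6961}} - \frac{29469}{-14887 - 8846} = - \frac{14}{- \frac{1}{6961}} - \frac{29469}{-23733} = \left(-14\right) \left(-6961\right) - - \frac{9823}{7911} = 97454 + \frac{9823}{7911} = \frac{770968417}{7911}$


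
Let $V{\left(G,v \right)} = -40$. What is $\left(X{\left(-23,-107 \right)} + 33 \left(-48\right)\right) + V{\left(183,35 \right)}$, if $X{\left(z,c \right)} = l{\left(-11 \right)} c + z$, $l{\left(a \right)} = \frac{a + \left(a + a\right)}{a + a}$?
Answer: $- \frac{3615}{2} \approx -1807.5$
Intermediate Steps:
$l{\left(a \right)} = \frac{3}{2}$ ($l{\left(a \right)} = \frac{a + 2 a}{2 a} = 3 a \frac{1}{2 a} = \frac{3}{2}$)
$X{\left(z,c \right)} = z + \frac{3 c}{2}$ ($X{\left(z,c \right)} = \frac{3 c}{2} + z = z + \frac{3 c}{2}$)
$\left(X{\left(-23,-107 \right)} + 33 \left(-48\right)\right) + V{\left(183,35 \right)} = \left(\left(-23 + \frac{3}{2} \left(-107\right)\right) + 33 \left(-48\right)\right) - 40 = \left(\left(-23 - \frac{321}{2}\right) - 1584\right) - 40 = \left(- \frac{367}{2} - 1584\right) - 40 = - \frac{3535}{2} - 40 = - \frac{3615}{2}$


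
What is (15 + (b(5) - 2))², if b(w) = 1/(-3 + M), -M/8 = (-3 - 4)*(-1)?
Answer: 586756/3481 ≈ 168.56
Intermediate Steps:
M = -56 (M = -8*(-3 - 4)*(-1) = -(-56)*(-1) = -8*7 = -56)
b(w) = -1/59 (b(w) = 1/(-3 - 56) = 1/(-59) = -1/59)
(15 + (b(5) - 2))² = (15 + (-1/59 - 2))² = (15 - 119/59)² = (766/59)² = 586756/3481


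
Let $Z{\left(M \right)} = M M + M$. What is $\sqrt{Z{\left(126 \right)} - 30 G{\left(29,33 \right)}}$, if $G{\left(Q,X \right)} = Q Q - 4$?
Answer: $6 i \sqrt{253} \approx 95.436 i$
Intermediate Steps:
$G{\left(Q,X \right)} = -4 + Q^{2}$ ($G{\left(Q,X \right)} = Q^{2} - 4 = -4 + Q^{2}$)
$Z{\left(M \right)} = M + M^{2}$ ($Z{\left(M \right)} = M^{2} + M = M + M^{2}$)
$\sqrt{Z{\left(126 \right)} - 30 G{\left(29,33 \right)}} = \sqrt{126 \left(1 + 126\right) - 30 \left(-4 + 29^{2}\right)} = \sqrt{126 \cdot 127 - 30 \left(-4 + 841\right)} = \sqrt{16002 - 25110} = \sqrt{-9108} = 6 i \sqrt{253}$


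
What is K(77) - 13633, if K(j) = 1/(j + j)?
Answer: -2099481/154 ≈ -13633.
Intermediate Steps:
K(j) = 1/(2*j)
K(77) - 13633 = (½)/77 - 13633 = (½)*(1/77) - 13633 = 1/154 - 13633 = -2099481/154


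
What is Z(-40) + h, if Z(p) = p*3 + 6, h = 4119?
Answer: 4005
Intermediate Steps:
Z(p) = 6 + 3*p (Z(p) = 3*p + 6 = 6 + 3*p)
Z(-40) + h = (6 + 3*(-40)) + 4119 = (6 - 120) + 4119 = -114 + 4119 = 4005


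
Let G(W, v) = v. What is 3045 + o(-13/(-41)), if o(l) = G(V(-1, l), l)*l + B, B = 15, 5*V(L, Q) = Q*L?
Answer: 5144029/1681 ≈ 3060.1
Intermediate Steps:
V(L, Q) = L*Q/5 (V(L, Q) = (Q*L)/5 = (L*Q)/5 = L*Q/5)
o(l) = 15 + l² (o(l) = l*l + 15 = l² + 15 = 15 + l²)
3045 + o(-13/(-41)) = 3045 + (15 + (-13/(-41))²) = 3045 + (15 + (-13*(-1/41))²) = 3045 + (15 + (13/41)²) = 3045 + (15 + 169/1681) = 3045 + 25384/1681 = 5144029/1681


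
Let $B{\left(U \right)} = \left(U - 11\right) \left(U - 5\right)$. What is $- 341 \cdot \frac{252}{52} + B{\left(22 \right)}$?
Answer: $- \frac{19052}{13} \approx -1465.5$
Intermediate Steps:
$B{\left(U \right)} = \left(-11 + U\right) \left(-5 + U\right)$
$- 341 \cdot \frac{252}{52} + B{\left(22 \right)} = - 341 \cdot \frac{252}{52} + \left(55 + 22^{2} - 352\right) = - 341 \cdot 252 \cdot \frac{1}{52} + \left(55 + 484 - 352\right) = \left(-341\right) \frac{63}{13} + 187 = - \frac{21483}{13} + 187 = - \frac{19052}{13}$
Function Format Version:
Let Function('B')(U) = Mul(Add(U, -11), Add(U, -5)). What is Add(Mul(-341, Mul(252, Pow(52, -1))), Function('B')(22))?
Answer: Rational(-19052, 13) ≈ -1465.5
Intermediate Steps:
Function('B')(U) = Mul(Add(-11, U), Add(-5, U))
Add(Mul(-341, Mul(252, Pow(52, -1))), Function('B')(22)) = Add(Mul(-341, Mul(252, Pow(52, -1))), Add(55, Pow(22, 2), Mul(-16, 22))) = Add(Mul(-341, Mul(252, Rational(1, 52))), Add(55, 484, -352)) = Add(Mul(-341, Rational(63, 13)), 187) = Add(Rational(-21483, 13), 187) = Rational(-19052, 13)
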